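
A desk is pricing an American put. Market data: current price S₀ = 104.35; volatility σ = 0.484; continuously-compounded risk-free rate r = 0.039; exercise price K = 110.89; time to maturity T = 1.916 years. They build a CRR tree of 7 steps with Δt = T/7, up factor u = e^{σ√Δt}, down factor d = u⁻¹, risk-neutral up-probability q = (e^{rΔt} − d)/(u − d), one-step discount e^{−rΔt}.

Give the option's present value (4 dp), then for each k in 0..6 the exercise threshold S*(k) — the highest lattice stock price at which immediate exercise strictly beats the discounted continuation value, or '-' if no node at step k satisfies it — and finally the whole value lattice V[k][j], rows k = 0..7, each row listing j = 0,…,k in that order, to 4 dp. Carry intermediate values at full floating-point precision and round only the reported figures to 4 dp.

Δt=0.27371, u=1.28816, d=0.77630, q=0.45800, disc=e^(-rΔt)=0.98938
k=7 terminal: V=max(K-S,0) → 93.1606 81.4704 62.0721 29.8832 0.0000 0.0000 0.0000 0.0000
k=6: j=0 S=22.8384 intr=88.0516 cont=86.8741 V=88.0516[EX]; j=1 S=37.8973 intr=72.9927 cont=71.8153 V=72.9927[EX]; j=2 S=62.8855 intr=48.0045 cont=46.8271 V=48.0045[EX]; j=3 S=104.3500 intr=6.5400 cont=16.0248 V=16.0248[hold]; j=4 S=173.1548 intr=0.0000 cont=0.0000 V=0.0000[hold]; j=5 S=287.3272 intr=0.0000 cont=0.0000 V=0.0000[hold]; j=6 S=476.7809 intr=0.0000 cont=0.0000 V=0.0000[hold]  S*(6)=62.8855
k=5: j=0 S=29.4196 intr=81.4704 cont=80.2929 V=81.4704[EX]; j=1 S=48.8179 intr=62.0721 cont=60.8946 V=62.0721[EX]; j=2 S=81.0068 intr=29.8832 cont=33.0037 V=33.0037[hold]; j=3 S=134.4199 intr=0.0000 cont=8.5932 V=8.5932[hold]; j=4 S=223.0517 intr=0.0000 cont=0.0000 V=0.0000[hold]; j=5 S=370.1244 intr=0.0000 cont=0.0000 V=0.0000[hold]  S*(5)=48.8179
k=4: j=0 S=37.8973 intr=72.9927 cont=71.8153 V=72.9927[EX]; j=1 S=62.8855 intr=48.0045 cont=48.2411 V=48.2411[hold]; j=2 S=104.3500 intr=6.5400 cont=21.5920 V=21.5920[hold]; j=3 S=173.1548 intr=0.0000 cont=4.6081 V=4.6081[hold]; j=4 S=287.3272 intr=0.0000 cont=0.0000 V=0.0000[hold]  S*(4)=37.8973
k=3: j=0 S=48.8179 intr=62.0721 cont=61.0018 V=62.0721[EX]; j=1 S=81.0068 intr=29.8832 cont=35.6532 V=35.6532[hold]; j=2 S=134.4199 intr=0.0000 cont=13.6667 V=13.6667[hold]; j=3 S=223.0517 intr=0.0000 cont=2.4711 V=2.4711[hold]  S*(3)=48.8179
k=2: j=0 S=62.8855 intr=48.0045 cont=49.4417 V=49.4417[hold]; j=1 S=104.3500 intr=6.5400 cont=25.3118 V=25.3118[hold]; j=2 S=173.1548 intr=0.0000 cont=8.4485 V=8.4485[hold]  S*(2)=-
k=1: j=0 S=81.0068 intr=29.8832 cont=37.9826 V=37.9826[hold]; j=1 S=134.4199 intr=0.0000 cont=17.4017 V=17.4017[hold]  S*(1)=-
k=0: j=0 S=104.3500 intr=6.5400 cont=28.2534 V=28.2534[hold]  S*(0)=-

price = 28.2534
boundary = - - - 48.8179 37.8973 48.8179 62.8855
tree:
28.2534
37.9826 17.4017
49.4417 25.3118 8.4485
62.0721 35.6532 13.6667 2.4711
72.9927 48.2411 21.5920 4.6081 0.0000
81.4704 62.0721 33.0037 8.5932 0.0000 0.0000
88.0516 72.9927 48.0045 16.0248 0.0000 0.0000 0.0000
93.1606 81.4704 62.0721 29.8832 0.0000 0.0000 0.0000 0.0000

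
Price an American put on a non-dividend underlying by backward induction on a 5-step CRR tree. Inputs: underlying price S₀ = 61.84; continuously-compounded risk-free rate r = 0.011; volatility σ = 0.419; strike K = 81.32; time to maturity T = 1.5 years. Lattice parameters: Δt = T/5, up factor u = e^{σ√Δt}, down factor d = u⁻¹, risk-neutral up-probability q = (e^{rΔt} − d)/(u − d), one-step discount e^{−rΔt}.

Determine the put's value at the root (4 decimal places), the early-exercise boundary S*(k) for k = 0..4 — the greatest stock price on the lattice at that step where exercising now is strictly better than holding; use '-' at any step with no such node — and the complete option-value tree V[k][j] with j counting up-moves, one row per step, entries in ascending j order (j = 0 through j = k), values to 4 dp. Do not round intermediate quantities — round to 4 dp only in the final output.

Δt=0.30000  u=1.25797  d=0.79493  q=0.45002  discount=0.99671
step 5 (expiry): payoffs max(K−S,0) = 61.6898 50.2556 32.1613 3.5274 0.0000 0.0000
step 4: (k=4,j=0): S=24.6942, (K−S)⁺=56.6258, hold=56.3579 ⇒ V=56.6258 exercise | (k=4,j=1): S=39.0780, (K−S)⁺=42.2420, hold=41.9741 ⇒ V=42.2420 exercise | (k=4,j=2): S=61.8400, (K−S)⁺=19.4800, hold=19.2121 ⇒ V=19.4800 exercise | (k=4,j=3): S=97.8604, (K−S)⁺=0.0000, hold=1.9336 ⇒ V=1.9336 continue | (k=4,j=4): S=154.8618, (K−S)⁺=0.0000, hold=0.0000 ⇒ V=0.0000 continue  boundary S*=61.8400
step 3: (k=3,j=0): S=31.0644, (K−S)⁺=50.2556, hold=49.9877 ⇒ V=50.2556 exercise | (k=3,j=1): S=49.1587, (K−S)⁺=32.1613, hold=31.8933 ⇒ V=32.1613 exercise | (k=3,j=2): S=77.7926, (K−S)⁺=3.5274, hold=11.5457 ⇒ V=11.5457 continue | (k=3,j=3): S=123.1050, (K−S)⁺=0.0000, hold=1.0600 ⇒ V=1.0600 continue  boundary S*=49.1587
step 2: (k=2,j=0): S=39.0780, (K−S)⁺=42.2420, hold=41.9741 ⇒ V=42.2420 exercise | (k=2,j=1): S=61.8400, (K−S)⁺=19.4800, hold=22.8086 ⇒ V=22.8086 continue | (k=2,j=2): S=97.8604, (K−S)⁺=0.0000, hold=6.8045 ⇒ V=6.8045 continue  boundary S*=39.0780
step 1: (k=1,j=0): S=49.1587, (K−S)⁺=32.1613, hold=33.3863 ⇒ V=33.3863 continue | (k=1,j=1): S=77.7926, (K−S)⁺=3.5274, hold=15.5551 ⇒ V=15.5551 continue  boundary S*=-
step 0: (k=0,j=0): S=61.8400, (K−S)⁺=19.4800, hold=25.2784 ⇒ V=25.2784 continue  boundary S*=-

price = 25.2784
boundary = - - 39.0780 49.1587 61.8400
tree:
25.2784
33.3863 15.5551
42.2420 22.8086 6.8045
50.2556 32.1613 11.5457 1.0600
56.6258 42.2420 19.4800 1.9336 0.0000
61.6898 50.2556 32.1613 3.5274 0.0000 0.0000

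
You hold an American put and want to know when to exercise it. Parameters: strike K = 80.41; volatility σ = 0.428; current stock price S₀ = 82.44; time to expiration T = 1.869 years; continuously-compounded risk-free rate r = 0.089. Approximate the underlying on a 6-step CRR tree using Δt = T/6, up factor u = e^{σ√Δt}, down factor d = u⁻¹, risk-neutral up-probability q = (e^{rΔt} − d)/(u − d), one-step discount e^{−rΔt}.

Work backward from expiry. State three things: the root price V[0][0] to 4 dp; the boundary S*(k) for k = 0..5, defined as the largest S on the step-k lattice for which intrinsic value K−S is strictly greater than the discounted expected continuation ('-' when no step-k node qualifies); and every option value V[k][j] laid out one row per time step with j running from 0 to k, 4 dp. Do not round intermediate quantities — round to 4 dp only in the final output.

params: Δt=0.31150 u=1.26982 d=0.78751 q=0.49885 e^(-rΔt)=0.97266
t_6 payoffs: 60.7455 48.7021 29.2827 0.0000 0.0000 0.0000 0.0000
t_5: node(5,0) S=24.9704 payoff=55.4396 vs cont=53.2410 → 55.4396 [stop]  node(5,1) S=40.2634 payoff=40.1466 vs cont=37.9480 → 40.1466 [stop]  node(5,2) S=64.9225 payoff=15.4875 vs cont=14.2738 → 15.4875 [stop]  node(5,3) S=104.6841 payoff=0.0000 vs cont=0.0000 → 0.0000 [wait]  node(5,4) S=168.7974 payoff=0.0000 vs cont=0.0000 → 0.0000 [wait]  node(5,5) S=272.1767 payoff=0.0000 vs cont=0.0000 → 0.0000 [wait]  ⇒ S*(5)=64.9225
t_4: node(4,0) S=31.7079 payoff=48.7021 vs cont=46.5035 → 48.7021 [stop]  node(4,1) S=51.1273 payoff=29.2827 vs cont=27.0841 → 29.2827 [stop]  node(4,2) S=82.4400 payoff=0.0000 vs cont=7.5494 → 7.5494 [wait]  node(4,3) S=132.9301 payoff=0.0000 vs cont=0.0000 → 0.0000 [wait]  node(4,4) S=214.3425 payoff=0.0000 vs cont=0.0000 → 0.0000 [wait]  ⇒ S*(4)=51.1273
t_3: node(3,0) S=40.2634 payoff=40.1466 vs cont=37.9480 → 40.1466 [stop]  node(3,1) S=64.9225 payoff=15.4875 vs cont=17.9368 → 17.9368 [wait]  node(3,2) S=104.6841 payoff=0.0000 vs cont=3.6799 → 3.6799 [wait]  node(3,3) S=168.7974 payoff=0.0000 vs cont=0.0000 → 0.0000 [wait]  ⇒ S*(3)=40.2634
t_2: node(2,0) S=51.1273 payoff=29.2827 vs cont=28.2725 → 29.2827 [stop]  node(2,1) S=82.4400 payoff=0.0000 vs cont=10.5288 → 10.5288 [wait]  node(2,2) S=132.9301 payoff=0.0000 vs cont=1.7938 → 1.7938 [wait]  ⇒ S*(2)=51.1273
t_1: node(1,0) S=64.9225 payoff=15.4875 vs cont=19.3825 → 19.3825 [wait]  node(1,1) S=104.6841 payoff=0.0000 vs cont=6.0026 → 6.0026 [wait]  ⇒ S*(1)=-
t_0: node(0,0) S=82.4400 payoff=0.0000 vs cont=12.3605 → 12.3605 [wait]  ⇒ S*(0)=-

price = 12.3605
boundary = - - 51.1273 40.2634 51.1273 64.9225
tree:
12.3605
19.3825 6.0026
29.2827 10.5288 1.7938
40.1466 17.9368 3.6799 0.0000
48.7021 29.2827 7.5494 0.0000 0.0000
55.4396 40.1466 15.4875 0.0000 0.0000 0.0000
60.7455 48.7021 29.2827 0.0000 0.0000 0.0000 0.0000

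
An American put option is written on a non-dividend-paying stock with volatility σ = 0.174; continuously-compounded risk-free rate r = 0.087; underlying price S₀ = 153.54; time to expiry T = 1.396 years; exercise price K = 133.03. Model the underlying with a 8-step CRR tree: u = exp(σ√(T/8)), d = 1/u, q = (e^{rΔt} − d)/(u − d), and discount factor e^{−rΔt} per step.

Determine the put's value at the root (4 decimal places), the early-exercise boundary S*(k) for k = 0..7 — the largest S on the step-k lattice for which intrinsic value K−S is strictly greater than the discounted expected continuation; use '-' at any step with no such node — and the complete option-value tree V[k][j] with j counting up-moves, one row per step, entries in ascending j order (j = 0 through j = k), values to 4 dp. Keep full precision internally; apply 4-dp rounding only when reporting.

price = 1.4870
boundary = - - - - 114.8032 106.7548 114.8032 123.4585
tree:
1.4870
2.9078 0.5260
5.5428 1.1295 0.1151
10.2427 2.3802 0.2788 0.0029
18.2268 4.8916 0.6752 0.0072 0.0000
26.2752 9.7016 1.6344 0.0178 0.0000 0.0000
33.7595 18.2268 3.9557 0.0436 0.0000 0.0000 0.0000
40.7190 26.2752 9.5715 0.1073 0.0000 0.0000 0.0000 0.0000
47.1906 33.7595 18.2268 0.2637 0.0000 0.0000 0.0000 0.0000 0.0000

Δt=0.17450  u=1.07539  d=0.92989  q=0.58697  discount=0.98493
step 8 (expiry): payoffs max(K−S,0) = 47.1906 33.7595 18.2268 0.2637 0.0000 0.0000 0.0000 0.0000 0.0000
step 7: (k=7,j=0): S=92.3110, (K−S)⁺=40.7190, hold=38.7146 ⇒ V=40.7190 exercise | (k=7,j=1): S=106.7548, (K−S)⁺=26.2752, hold=24.2709 ⇒ V=26.2752 exercise | (k=7,j=2): S=123.4585, (K−S)⁺=9.5715, hold=7.5672 ⇒ V=9.5715 exercise | (k=7,j=3): S=142.7758, (K−S)⁺=0.0000, hold=0.1073 ⇒ V=0.1073 continue | (k=7,j=4): S=165.1157, (K−S)⁺=0.0000, hold=0.0000 ⇒ V=0.0000 continue | (k=7,j=5): S=190.9511, (K−S)⁺=0.0000, hold=0.0000 ⇒ V=0.0000 continue | (k=7,j=6): S=220.8288, (K−S)⁺=0.0000, hold=0.0000 ⇒ V=0.0000 continue | (k=7,j=7): S=255.3815, (K−S)⁺=0.0000, hold=0.0000 ⇒ V=0.0000 continue  boundary S*=123.4585
step 6: (k=6,j=0): S=99.2705, (K−S)⁺=33.7595, hold=31.7551 ⇒ V=33.7595 exercise | (k=6,j=1): S=114.8032, (K−S)⁺=18.2268, hold=16.2224 ⇒ V=18.2268 exercise | (k=6,j=2): S=132.7663, (K−S)⁺=0.2637, hold=3.9557 ⇒ V=3.9557 continue | (k=6,j=3): S=153.5400, (K−S)⁺=0.0000, hold=0.0436 ⇒ V=0.0436 continue | (k=6,j=4): S=177.5641, (K−S)⁺=0.0000, hold=0.0000 ⇒ V=0.0000 continue | (k=6,j=5): S=205.3473, (K−S)⁺=0.0000, hold=0.0000 ⇒ V=0.0000 continue | (k=6,j=6): S=237.4776, (K−S)⁺=0.0000, hold=0.0000 ⇒ V=0.0000 continue  boundary S*=114.8032
step 5: (k=5,j=0): S=106.7548, (K−S)⁺=26.2752, hold=24.2709 ⇒ V=26.2752 exercise | (k=5,j=1): S=123.4585, (K−S)⁺=9.5715, hold=9.7016 ⇒ V=9.7016 continue | (k=5,j=2): S=142.7758, (K−S)⁺=0.0000, hold=1.6344 ⇒ V=1.6344 continue | (k=5,j=3): S=165.1157, (K−S)⁺=0.0000, hold=0.0178 ⇒ V=0.0178 continue | (k=5,j=4): S=190.9511, (K−S)⁺=0.0000, hold=0.0000 ⇒ V=0.0000 continue | (k=5,j=5): S=220.8288, (K−S)⁺=0.0000, hold=0.0000 ⇒ V=0.0000 continue  boundary S*=106.7548
step 4: (k=4,j=0): S=114.8032, (K−S)⁺=18.2268, hold=16.2977 ⇒ V=18.2268 exercise | (k=4,j=1): S=132.7663, (K−S)⁺=0.2637, hold=4.8916 ⇒ V=4.8916 continue | (k=4,j=2): S=153.5400, (K−S)⁺=0.0000, hold=0.6752 ⇒ V=0.6752 continue | (k=4,j=3): S=177.5641, (K−S)⁺=0.0000, hold=0.0072 ⇒ V=0.0072 continue | (k=4,j=4): S=205.3473, (K−S)⁺=0.0000, hold=0.0000 ⇒ V=0.0000 continue  boundary S*=114.8032
step 3: (k=3,j=0): S=123.4585, (K−S)⁺=9.5715, hold=10.2427 ⇒ V=10.2427 continue | (k=3,j=1): S=142.7758, (K−S)⁺=0.0000, hold=2.3802 ⇒ V=2.3802 continue | (k=3,j=2): S=165.1157, (K−S)⁺=0.0000, hold=0.2788 ⇒ V=0.2788 continue | (k=3,j=3): S=190.9511, (K−S)⁺=0.0000, hold=0.0029 ⇒ V=0.0029 continue  boundary S*=-
step 2: (k=2,j=0): S=132.7663, (K−S)⁺=0.2637, hold=5.5428 ⇒ V=5.5428 continue | (k=2,j=1): S=153.5400, (K−S)⁺=0.0000, hold=1.1295 ⇒ V=1.1295 continue | (k=2,j=2): S=177.5641, (K−S)⁺=0.0000, hold=0.1151 ⇒ V=0.1151 continue  boundary S*=-
step 1: (k=1,j=0): S=142.7758, (K−S)⁺=0.0000, hold=2.9078 ⇒ V=2.9078 continue | (k=1,j=1): S=165.1157, (K−S)⁺=0.0000, hold=0.5260 ⇒ V=0.5260 continue  boundary S*=-
step 0: (k=0,j=0): S=153.5400, (K−S)⁺=0.0000, hold=1.4870 ⇒ V=1.4870 continue  boundary S*=-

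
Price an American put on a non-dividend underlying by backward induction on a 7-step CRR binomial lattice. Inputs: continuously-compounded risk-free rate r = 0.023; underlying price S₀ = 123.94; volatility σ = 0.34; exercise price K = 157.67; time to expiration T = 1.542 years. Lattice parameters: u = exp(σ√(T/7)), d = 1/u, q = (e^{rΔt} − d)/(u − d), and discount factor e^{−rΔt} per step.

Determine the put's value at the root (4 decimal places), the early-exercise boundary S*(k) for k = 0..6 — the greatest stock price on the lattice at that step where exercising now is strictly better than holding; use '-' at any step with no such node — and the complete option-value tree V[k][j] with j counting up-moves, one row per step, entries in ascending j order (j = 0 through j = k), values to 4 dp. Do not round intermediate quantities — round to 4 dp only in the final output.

params: Δt=0.22029 u=1.17302 d=0.85250 q=0.47604 e^(-rΔt)=0.99495
t_7 payoffs: 117.1112 101.8624 80.8808 52.0107 12.2865 0.0000 0.0000 0.0000
t_6: node(6,0) S=47.5762 payoff=110.0938 vs cont=109.2970 → 110.0938 [stop]  node(6,1) S=65.4631 payoff=92.2069 vs cont=91.4101 → 92.2069 [stop]  node(6,2) S=90.0750 payoff=67.5950 vs cont=66.7982 → 67.5950 [stop]  node(6,3) S=123.9400 payoff=33.7300 vs cont=32.9332 → 33.7300 [stop]  node(6,4) S=170.5371 payoff=0.0000 vs cont=6.4051 → 6.4051 [wait]  node(6,5) S=234.6531 payoff=0.0000 vs cont=0.0000 → 0.0000 [wait]  node(6,6) S=322.8744 payoff=0.0000 vs cont=0.0000 → 0.0000 [wait]  ⇒ S*(6)=123.9400
t_5: node(5,0) S=55.8076 payoff=101.8624 vs cont=101.0656 → 101.8624 [stop]  node(5,1) S=76.7892 payoff=80.8808 vs cont=80.0839 → 80.8808 [stop]  node(5,2) S=105.6593 payoff=52.0107 vs cont=51.2139 → 52.0107 [stop]  node(5,3) S=145.3835 payoff=12.2865 vs cont=20.6176 → 20.6176 [wait]  node(5,4) S=200.0426 payoff=0.0000 vs cont=3.3391 → 3.3391 [wait]  node(5,5) S=275.2517 payoff=0.0000 vs cont=0.0000 → 0.0000 [wait]  ⇒ S*(5)=105.6593
t_4: node(4,0) S=65.4631 payoff=92.2069 vs cont=91.4101 → 92.2069 [stop]  node(4,1) S=90.0750 payoff=67.5950 vs cont=66.7982 → 67.5950 [stop]  node(4,2) S=123.9400 payoff=33.7300 vs cont=36.8791 → 36.8791 [wait]  node(4,3) S=170.5371 payoff=0.0000 vs cont=12.3297 → 12.3297 [wait]  node(4,4) S=234.6531 payoff=0.0000 vs cont=1.7407 → 1.7407 [wait]  ⇒ S*(4)=90.0750
t_3: node(3,0) S=76.7892 payoff=80.8808 vs cont=80.0839 → 80.8808 [stop]  node(3,1) S=105.6593 payoff=52.0107 vs cont=52.7054 → 52.7054 [wait]  node(3,2) S=145.3835 payoff=12.2865 vs cont=25.0653 → 25.0653 [wait]  node(3,3) S=200.0426 payoff=0.0000 vs cont=7.2521 → 7.2521 [wait]  ⇒ S*(3)=76.7892
t_2: node(2,0) S=90.0750 payoff=67.5950 vs cont=67.1272 → 67.5950 [stop]  node(2,1) S=123.9400 payoff=33.7300 vs cont=39.3478 → 39.3478 [wait]  node(2,2) S=170.5371 payoff=0.0000 vs cont=16.5017 → 16.5017 [wait]  ⇒ S*(2)=90.0750
t_1: node(1,0) S=105.6593 payoff=52.0107 vs cont=53.8746 → 53.8746 [wait]  node(1,1) S=145.3835 payoff=12.2865 vs cont=28.3283 → 28.3283 [wait]  ⇒ S*(1)=-
t_0: node(0,0) S=123.9400 payoff=33.7300 vs cont=41.5028 → 41.5028 [wait]  ⇒ S*(0)=-

price = 41.5028
boundary = - - 90.0750 76.7892 90.0750 105.6593 123.9400
tree:
41.5028
53.8746 28.3283
67.5950 39.3478 16.5017
80.8808 52.7054 25.0653 7.2521
92.2069 67.5950 36.8791 12.3297 1.7407
101.8624 80.8808 52.0107 20.6176 3.3391 0.0000
110.0938 92.2069 67.5950 33.7300 6.4051 0.0000 0.0000
117.1112 101.8624 80.8808 52.0107 12.2865 0.0000 0.0000 0.0000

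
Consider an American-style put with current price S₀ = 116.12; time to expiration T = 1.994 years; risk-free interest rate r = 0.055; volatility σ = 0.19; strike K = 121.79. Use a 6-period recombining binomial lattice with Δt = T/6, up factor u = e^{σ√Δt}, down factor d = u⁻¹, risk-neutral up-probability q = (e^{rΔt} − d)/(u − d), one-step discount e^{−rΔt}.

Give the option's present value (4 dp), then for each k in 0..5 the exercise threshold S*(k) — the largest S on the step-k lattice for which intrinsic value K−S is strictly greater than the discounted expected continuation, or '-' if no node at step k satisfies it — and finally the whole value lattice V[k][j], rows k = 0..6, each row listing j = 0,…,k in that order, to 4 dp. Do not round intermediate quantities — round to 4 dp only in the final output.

params: Δt=0.33233 u=1.11576 d=0.89625 q=0.55668 e^(-rΔt)=0.98189
t_6 payoffs: 61.6044 46.8643 28.5142 5.6700 0.0000 0.0000 0.0000
t_5: node(5,0) S=67.1524 payoff=54.6376 vs cont=52.4317 → 54.6376 [stop]  node(5,1) S=83.5987 payoff=38.1913 vs cont=35.9854 → 38.1913 [stop]  node(5,2) S=104.0730 payoff=17.7170 vs cont=15.5111 → 17.7170 [stop]  node(5,3) S=129.5615 payoff=0.0000 vs cont=2.4681 → 2.4681 [wait]  node(5,4) S=161.2925 payoff=0.0000 vs cont=0.0000 → 0.0000 [wait]  node(5,5) S=200.7948 payoff=0.0000 vs cont=0.0000 → 0.0000 [wait]  ⇒ S*(5)=104.0730
t_4: node(4,0) S=74.9257 payoff=46.8643 vs cont=44.6584 → 46.8643 [stop]  node(4,1) S=93.2758 payoff=28.5142 vs cont=26.3083 → 28.5142 [stop]  node(4,2) S=116.1200 payoff=5.6700 vs cont=9.0611 → 9.0611 [wait]  node(4,3) S=144.5590 payoff=0.0000 vs cont=1.0743 → 1.0743 [wait]  node(4,4) S=179.9631 payoff=0.0000 vs cont=0.0000 → 0.0000 [wait]  ⇒ S*(4)=93.2758
t_3: node(3,0) S=83.5987 payoff=38.1913 vs cont=35.9854 → 38.1913 [stop]  node(3,1) S=104.0730 payoff=17.7170 vs cont=17.3647 → 17.7170 [stop]  node(3,2) S=129.5615 payoff=0.0000 vs cont=4.5314 → 4.5314 [wait]  node(3,3) S=161.2925 payoff=0.0000 vs cont=0.4676 → 0.4676 [wait]  ⇒ S*(3)=104.0730
t_2: node(2,0) S=93.2758 payoff=28.5142 vs cont=26.3083 → 28.5142 [stop]  node(2,1) S=116.1200 payoff=5.6700 vs cont=10.1889 → 10.1889 [wait]  node(2,2) S=144.5590 payoff=0.0000 vs cont=2.2281 → 2.2281 [wait]  ⇒ S*(2)=93.2758
t_1: node(1,0) S=104.0730 payoff=17.7170 vs cont=17.9812 → 17.9812 [wait]  node(1,1) S=129.5615 payoff=0.0000 vs cont=5.6530 → 5.6530 [wait]  ⇒ S*(1)=-
t_0: node(0,0) S=116.1200 payoff=5.6700 vs cont=10.9169 → 10.9169 [wait]  ⇒ S*(0)=-

price = 10.9169
boundary = - - 93.2758 104.0730 93.2758 104.0730
tree:
10.9169
17.9812 5.6530
28.5142 10.1889 2.2281
38.1913 17.7170 4.5314 0.4676
46.8643 28.5142 9.0611 1.0743 0.0000
54.6376 38.1913 17.7170 2.4681 0.0000 0.0000
61.6044 46.8643 28.5142 5.6700 0.0000 0.0000 0.0000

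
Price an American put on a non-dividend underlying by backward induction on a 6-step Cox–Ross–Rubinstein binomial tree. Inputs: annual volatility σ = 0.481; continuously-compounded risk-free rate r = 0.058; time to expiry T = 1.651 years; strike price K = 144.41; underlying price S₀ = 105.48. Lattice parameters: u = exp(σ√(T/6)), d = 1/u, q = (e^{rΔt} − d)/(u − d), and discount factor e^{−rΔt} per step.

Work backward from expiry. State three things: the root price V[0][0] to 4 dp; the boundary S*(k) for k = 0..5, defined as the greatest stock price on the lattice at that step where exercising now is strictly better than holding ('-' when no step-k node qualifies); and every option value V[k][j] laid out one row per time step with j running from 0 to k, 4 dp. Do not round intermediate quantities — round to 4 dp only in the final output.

Δt=0.27517, u=1.28700, d=0.77700, q=0.46880, disc=e^(-rΔt)=0.98417
k=6 terminal: V=max(K-S,0) → 121.1989 105.9637 80.7287 38.9300 0.0000 0.0000 0.0000
k=5: j=0 S=29.8727 intr=114.5373 cont=112.2508 V=114.5373[EX]; j=1 S=49.4804 intr=94.9296 cont=92.6432 V=94.9296[EX]; j=2 S=81.9580 intr=62.4520 cont=60.1656 V=62.4520[EX]; j=3 S=135.7529 intr=8.6571 cont=20.3523 V=20.3523[hold]; j=4 S=224.8574 intr=0.0000 cont=0.0000 V=0.0000[hold]; j=5 S=372.4475 intr=0.0000 cont=0.0000 V=0.0000[hold]  S*(5)=81.9580
k=4: j=0 S=38.4463 intr=105.9637 cont=103.6773 V=105.9637[EX]; j=1 S=63.6813 intr=80.7287 cont=78.4422 V=80.7287[EX]; j=2 S=105.4800 intr=38.9300 cont=42.0394 V=42.0394[hold]; j=3 S=174.7142 intr=0.0000 cont=10.6400 V=10.6400[hold]; j=4 S=289.3917 intr=0.0000 cont=0.0000 V=0.0000[hold]  S*(4)=63.6813
k=3: j=0 S=49.4804 intr=94.9296 cont=92.6432 V=94.9296[EX]; j=1 S=81.9580 intr=62.4520 cont=61.6002 V=62.4520[EX]; j=2 S=135.7529 intr=8.6571 cont=26.8869 V=26.8869[hold]; j=3 S=224.8574 intr=0.0000 cont=5.5625 V=5.5625[hold]  S*(3)=81.9580
k=2: j=0 S=63.6813 intr=80.7287 cont=78.4422 V=80.7287[EX]; j=1 S=105.4800 intr=38.9300 cont=45.0543 V=45.0543[hold]; j=2 S=174.7142 intr=0.0000 cont=16.6226 V=16.6226[hold]  S*(2)=63.6813
k=1: j=0 S=81.9580 intr=62.4520 cont=62.9912 V=62.9912[hold]; j=1 S=135.7529 intr=8.6571 cont=31.2233 V=31.2233[hold]  S*(1)=-
k=0: j=0 S=105.4800 intr=38.9300 cont=47.3369 V=47.3369[hold]  S*(0)=-

price = 47.3369
boundary = - - 63.6813 81.9580 63.6813 81.9580
tree:
47.3369
62.9912 31.2233
80.7287 45.0543 16.6226
94.9296 62.4520 26.8869 5.5625
105.9637 80.7287 42.0394 10.6400 0.0000
114.5373 94.9296 62.4520 20.3523 0.0000 0.0000
121.1989 105.9637 80.7287 38.9300 0.0000 0.0000 0.0000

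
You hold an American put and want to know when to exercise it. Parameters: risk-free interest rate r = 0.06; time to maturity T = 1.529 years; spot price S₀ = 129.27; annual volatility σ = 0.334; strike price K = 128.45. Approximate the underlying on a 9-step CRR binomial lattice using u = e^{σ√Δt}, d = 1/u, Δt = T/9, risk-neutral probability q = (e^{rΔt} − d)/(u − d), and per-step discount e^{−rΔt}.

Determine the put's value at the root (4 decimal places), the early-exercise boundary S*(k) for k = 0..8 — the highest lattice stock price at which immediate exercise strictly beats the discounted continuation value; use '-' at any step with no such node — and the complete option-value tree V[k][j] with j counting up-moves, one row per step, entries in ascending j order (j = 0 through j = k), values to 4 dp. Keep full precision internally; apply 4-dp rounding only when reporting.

Δt=0.16989  u=1.14759  d=0.87139  q=0.50273  discount=0.98986
step 9 (expiry): payoffs max(K−S,0) = 91.0039 79.1346 63.5031 42.9169 15.8055 0.0000 0.0000 0.0000 0.0000 0.0000
step 8: (k=8,j=0): S=42.9729, (K−S)⁺=85.4771, hold=84.1744 ⇒ V=85.4771 exercise | (k=8,j=1): S=56.5940, (K−S)⁺=71.8560, hold=70.5533 ⇒ V=71.8560 exercise | (k=8,j=2): S=74.5326, (K−S)⁺=53.9174, hold=52.6147 ⇒ V=53.9174 exercise | (k=8,j=3): S=98.1572, (K−S)⁺=30.2928, hold=28.9902 ⇒ V=30.2928 exercise | (k=8,j=4): S=129.2700, (K−S)⁺=0.0000, hold=7.7799 ⇒ V=7.7799 continue | (k=8,j=5): S=170.2447, (K−S)⁺=0.0000, hold=0.0000 ⇒ V=0.0000 continue | (k=8,j=6): S=224.2071, (K−S)⁺=0.0000, hold=0.0000 ⇒ V=0.0000 continue | (k=8,j=7): S=295.2739, (K−S)⁺=0.0000, hold=0.0000 ⇒ V=0.0000 continue | (k=8,j=8): S=388.8668, (K−S)⁺=0.0000, hold=0.0000 ⇒ V=0.0000 continue  boundary S*=98.1572
step 7: (k=7,j=0): S=49.3154, (K−S)⁺=79.1346, hold=77.8319 ⇒ V=79.1346 exercise | (k=7,j=1): S=64.9469, (K−S)⁺=63.5031, hold=62.2004 ⇒ V=63.5031 exercise | (k=7,j=2): S=85.5331, (K−S)⁺=42.9169, hold=41.6142 ⇒ V=42.9169 exercise | (k=7,j=3): S=112.6445, (K−S)⁺=15.8055, hold=18.7824 ⇒ V=18.7824 continue | (k=7,j=4): S=148.3493, (K−S)⁺=0.0000, hold=3.8295 ⇒ V=3.8295 continue | (k=7,j=5): S=195.3716, (K−S)⁺=0.0000, hold=0.0000 ⇒ V=0.0000 continue | (k=7,j=6): S=257.2985, (K−S)⁺=0.0000, hold=0.0000 ⇒ V=0.0000 continue | (k=7,j=7): S=338.8543, (K−S)⁺=0.0000, hold=0.0000 ⇒ V=0.0000 continue  boundary S*=85.5331
step 6: (k=6,j=0): S=56.5940, (K−S)⁺=71.8560, hold=70.5533 ⇒ V=71.8560 exercise | (k=6,j=1): S=74.5326, (K−S)⁺=53.9174, hold=52.6147 ⇒ V=53.9174 exercise | (k=6,j=2): S=98.1572, (K−S)⁺=30.2928, hold=30.4716 ⇒ V=30.4716 continue | (k=6,j=3): S=129.2700, (K−S)⁺=0.0000, hold=11.1509 ⇒ V=11.1509 continue | (k=6,j=4): S=170.2447, (K−S)⁺=0.0000, hold=1.8850 ⇒ V=1.8850 continue | (k=6,j=5): S=224.2071, (K−S)⁺=0.0000, hold=0.0000 ⇒ V=0.0000 continue | (k=6,j=6): S=295.2739, (K−S)⁺=0.0000, hold=0.0000 ⇒ V=0.0000 continue  boundary S*=74.5326
step 5: (k=5,j=0): S=64.9469, (K−S)⁺=63.5031, hold=62.2004 ⇒ V=63.5031 exercise | (k=5,j=1): S=85.5331, (K−S)⁺=42.9169, hold=41.7032 ⇒ V=42.9169 exercise | (k=5,j=2): S=112.6445, (K−S)⁺=15.8055, hold=20.5479 ⇒ V=20.5479 continue | (k=5,j=3): S=148.3493, (K−S)⁺=0.0000, hold=6.4268 ⇒ V=6.4268 continue | (k=5,j=4): S=195.3716, (K−S)⁺=0.0000, hold=0.9278 ⇒ V=0.9278 continue | (k=5,j=5): S=257.2985, (K−S)⁺=0.0000, hold=0.0000 ⇒ V=0.0000 continue  boundary S*=85.5331
step 4: (k=4,j=0): S=74.5326, (K−S)⁺=53.9174, hold=52.6147 ⇒ V=53.9174 exercise | (k=4,j=1): S=98.1572, (K−S)⁺=30.2928, hold=31.3501 ⇒ V=31.3501 continue | (k=4,j=2): S=129.2700, (K−S)⁺=0.0000, hold=13.3124 ⇒ V=13.3124 continue | (k=4,j=3): S=170.2447, (K−S)⁺=0.0000, hold=3.6251 ⇒ V=3.6251 continue | (k=4,j=4): S=224.2071, (K−S)⁺=0.0000, hold=0.4567 ⇒ V=0.4567 continue  boundary S*=74.5326
step 3: (k=3,j=0): S=85.5331, (K−S)⁺=42.9169, hold=42.1404 ⇒ V=42.9169 exercise | (k=3,j=1): S=112.6445, (K−S)⁺=15.8055, hold=22.0560 ⇒ V=22.0560 continue | (k=3,j=2): S=148.3493, (K−S)⁺=0.0000, hold=8.3567 ⇒ V=8.3567 continue | (k=3,j=3): S=195.3716, (K−S)⁺=0.0000, hold=2.0116 ⇒ V=2.0116 continue  boundary S*=85.5331
step 2: (k=2,j=0): S=98.1572, (K−S)⁺=30.2928, hold=32.1006 ⇒ V=32.1006 continue | (k=2,j=1): S=129.2700, (K−S)⁺=0.0000, hold=15.0151 ⇒ V=15.0151 continue | (k=2,j=2): S=170.2447, (K−S)⁺=0.0000, hold=5.1144 ⇒ V=5.1144 continue  boundary S*=-
step 1: (k=1,j=0): S=112.6445, (K−S)⁺=15.8055, hold=23.2727 ⇒ V=23.2727 continue | (k=1,j=1): S=148.3493, (K−S)⁺=0.0000, hold=9.9359 ⇒ V=9.9359 continue  boundary S*=-
step 0: (k=0,j=0): S=129.2700, (K−S)⁺=0.0000, hold=16.3999 ⇒ V=16.3999 continue  boundary S*=-

price = 16.3999
boundary = - - - 85.5331 74.5326 85.5331 74.5326 85.5331 98.1572
tree:
16.3999
23.2727 9.9359
32.1006 15.0151 5.1144
42.9169 22.0560 8.3567 2.0116
53.9174 31.3501 13.3124 3.6251 0.4567
63.5031 42.9169 20.5479 6.4268 0.9278 0.0000
71.8560 53.9174 30.4716 11.1509 1.8850 0.0000 0.0000
79.1346 63.5031 42.9169 18.7824 3.8295 0.0000 0.0000 0.0000
85.4771 71.8560 53.9174 30.2928 7.7799 0.0000 0.0000 0.0000 0.0000
91.0039 79.1346 63.5031 42.9169 15.8055 0.0000 0.0000 0.0000 0.0000 0.0000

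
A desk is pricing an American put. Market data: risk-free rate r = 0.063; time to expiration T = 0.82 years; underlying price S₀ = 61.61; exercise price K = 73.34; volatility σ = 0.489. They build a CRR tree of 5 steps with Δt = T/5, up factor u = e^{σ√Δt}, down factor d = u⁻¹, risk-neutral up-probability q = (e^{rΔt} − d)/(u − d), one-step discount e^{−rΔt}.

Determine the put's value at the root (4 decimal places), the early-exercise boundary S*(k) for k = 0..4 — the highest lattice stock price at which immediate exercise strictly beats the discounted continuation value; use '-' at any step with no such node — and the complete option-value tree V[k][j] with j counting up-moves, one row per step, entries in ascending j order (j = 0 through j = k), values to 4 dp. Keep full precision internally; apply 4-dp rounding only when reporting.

Δt=0.16400, u=1.21900, d=0.82035, q=0.47671, disc=e^(-rΔt)=0.98972
k=5 terminal: V=max(K-S,0) → 50.4506 39.3273 22.7985 0.0000 0.0000 0.0000
k=4: j=0 S=27.9022 intr=45.4378 cont=44.6840 V=45.4378[EX]; j=1 S=41.4615 intr=31.8785 cont=31.1247 V=31.8785[EX]; j=2 S=61.6100 intr=11.7300 cont=11.8077 V=11.8077[hold]; j=3 S=91.5499 intr=0.0000 cont=0.0000 V=0.0000[hold]; j=4 S=136.0393 intr=0.0000 cont=0.0000 V=0.0000[hold]  S*(4)=41.4615
k=3: j=0 S=34.0127 intr=39.3273 cont=38.5734 V=39.3273[EX]; j=1 S=50.5415 intr=22.7985 cont=22.0813 V=22.7985[EX]; j=2 S=75.1025 intr=0.0000 cont=6.1154 V=6.1154[hold]; j=3 S=111.5992 intr=0.0000 cont=0.0000 V=0.0000[hold]  S*(3)=50.5415
k=2: j=0 S=41.4615 intr=31.8785 cont=31.1247 V=31.8785[EX]; j=1 S=61.6100 intr=11.7300 cont=14.6930 V=14.6930[hold]; j=2 S=91.5499 intr=0.0000 cont=3.1673 V=3.1673[hold]  S*(2)=41.4615
k=1: j=0 S=50.5415 intr=22.7985 cont=23.4426 V=23.4426[hold]; j=1 S=75.1025 intr=0.0000 cont=9.1041 V=9.1041[hold]  S*(1)=-
k=0: j=0 S=61.6100 intr=11.7300 cont=16.4367 V=16.4367[hold]  S*(0)=-

price = 16.4367
boundary = - - 41.4615 50.5415 41.4615
tree:
16.4367
23.4426 9.1041
31.8785 14.6930 3.1673
39.3273 22.7985 6.1154 0.0000
45.4378 31.8785 11.8077 0.0000 0.0000
50.4506 39.3273 22.7985 0.0000 0.0000 0.0000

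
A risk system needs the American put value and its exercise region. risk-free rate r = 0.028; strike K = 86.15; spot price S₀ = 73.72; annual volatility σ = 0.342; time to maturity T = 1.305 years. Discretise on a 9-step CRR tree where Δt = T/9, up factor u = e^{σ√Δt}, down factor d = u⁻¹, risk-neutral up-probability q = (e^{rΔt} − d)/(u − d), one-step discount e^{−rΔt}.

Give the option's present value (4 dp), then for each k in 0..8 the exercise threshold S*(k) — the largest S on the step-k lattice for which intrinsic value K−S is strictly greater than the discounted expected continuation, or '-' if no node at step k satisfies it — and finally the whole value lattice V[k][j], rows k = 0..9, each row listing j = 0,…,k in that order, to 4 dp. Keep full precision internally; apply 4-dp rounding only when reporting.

price = 17.9280
boundary = - - - 49.8782 56.8158 49.8782 56.8158 64.7183 73.7200
tree:
17.9280
23.3837 12.2407
29.5940 16.9348 7.3206
36.2718 22.6973 10.9108 3.5403
42.3622 29.3342 15.7862 5.7854 1.1676
47.7090 36.2718 22.0170 9.2515 2.1249 0.1529
52.4029 42.3622 29.3342 14.3721 3.8498 0.2970 0.0000
56.5236 47.7090 36.2718 21.4317 6.9385 0.5768 0.0000 0.0000
60.1412 52.4029 42.3622 29.3342 12.4300 1.1204 0.0000 0.0000 0.0000
63.3170 56.5236 47.7090 36.2718 21.4317 2.1763 0.0000 0.0000 0.0000 0.0000

Δt=0.14500  u=1.13909  d=0.87789  q=0.48306  discount=0.99595
step 9 (expiry): payoffs max(K−S,0) = 63.3170 56.5236 47.7090 36.2718 21.4317 2.1763 0.0000 0.0000 0.0000 0.0000
step 8: (k=8,j=0): S=26.0088, (K−S)⁺=60.1412, hold=59.7921 ⇒ V=60.1412 exercise | (k=8,j=1): S=33.7471, (K−S)⁺=52.4029, hold=52.0538 ⇒ V=52.4029 exercise | (k=8,j=2): S=43.7878, (K−S)⁺=42.3622, hold=42.0131 ⇒ V=42.3622 exercise | (k=8,j=3): S=56.8158, (K−S)⁺=29.3342, hold=28.9851 ⇒ V=29.3342 exercise | (k=8,j=4): S=73.7200, (K−S)⁺=12.4300, hold=12.0809 ⇒ V=12.4300 exercise | (k=8,j=5): S=95.6536, (K−S)⁺=0.0000, hold=1.1204 ⇒ V=1.1204 continue | (k=8,j=6): S=124.1131, (K−S)⁺=0.0000, hold=0.0000 ⇒ V=0.0000 continue | (k=8,j=7): S=161.0399, (K−S)⁺=0.0000, hold=0.0000 ⇒ V=0.0000 continue | (k=8,j=8): S=208.9535, (K−S)⁺=0.0000, hold=0.0000 ⇒ V=0.0000 continue  boundary S*=73.7200
step 7: (k=7,j=0): S=29.6264, (K−S)⁺=56.5236, hold=56.1745 ⇒ V=56.5236 exercise | (k=7,j=1): S=38.4410, (K−S)⁺=47.7090, hold=47.3599 ⇒ V=47.7090 exercise | (k=7,j=2): S=49.8782, (K−S)⁺=36.2718, hold=35.9227 ⇒ V=36.2718 exercise | (k=7,j=3): S=64.7183, (K−S)⁺=21.4317, hold=21.0826 ⇒ V=21.4317 exercise | (k=7,j=4): S=83.9737, (K−S)⁺=2.1763, hold=6.9385 ⇒ V=6.9385 continue | (k=7,j=5): S=108.9581, (K−S)⁺=0.0000, hold=0.5768 ⇒ V=0.5768 continue | (k=7,j=6): S=141.3760, (K−S)⁺=0.0000, hold=0.0000 ⇒ V=0.0000 continue | (k=7,j=7): S=183.4390, (K−S)⁺=0.0000, hold=0.0000 ⇒ V=0.0000 continue  boundary S*=64.7183
step 6: (k=6,j=0): S=33.7471, (K−S)⁺=52.4029, hold=52.0538 ⇒ V=52.4029 exercise | (k=6,j=1): S=43.7878, (K−S)⁺=42.3622, hold=42.0131 ⇒ V=42.3622 exercise | (k=6,j=2): S=56.8158, (K−S)⁺=29.3342, hold=28.9851 ⇒ V=29.3342 exercise | (k=6,j=3): S=73.7200, (K−S)⁺=12.4300, hold=14.3721 ⇒ V=14.3721 continue | (k=6,j=4): S=95.6536, (K−S)⁺=0.0000, hold=3.8498 ⇒ V=3.8498 continue | (k=6,j=5): S=124.1131, (K−S)⁺=0.0000, hold=0.2970 ⇒ V=0.2970 continue | (k=6,j=6): S=161.0399, (K−S)⁺=0.0000, hold=0.0000 ⇒ V=0.0000 continue  boundary S*=56.8158
step 5: (k=5,j=0): S=38.4410, (K−S)⁺=47.7090, hold=47.3599 ⇒ V=47.7090 exercise | (k=5,j=1): S=49.8782, (K−S)⁺=36.2718, hold=35.9227 ⇒ V=36.2718 exercise | (k=5,j=2): S=64.7183, (K−S)⁺=21.4317, hold=22.0170 ⇒ V=22.0170 continue | (k=5,j=3): S=83.9737, (K−S)⁺=2.1763, hold=9.2515 ⇒ V=9.2515 continue | (k=5,j=4): S=108.9581, (K−S)⁺=0.0000, hold=2.1249 ⇒ V=2.1249 continue | (k=5,j=5): S=141.3760, (K−S)⁺=0.0000, hold=0.1529 ⇒ V=0.1529 continue  boundary S*=49.8782
step 4: (k=4,j=0): S=43.7878, (K−S)⁺=42.3622, hold=42.0131 ⇒ V=42.3622 exercise | (k=4,j=1): S=56.8158, (K−S)⁺=29.3342, hold=29.2667 ⇒ V=29.3342 exercise | (k=4,j=2): S=73.7200, (K−S)⁺=12.4300, hold=15.7862 ⇒ V=15.7862 continue | (k=4,j=3): S=95.6536, (K−S)⁺=0.0000, hold=5.7854 ⇒ V=5.7854 continue | (k=4,j=4): S=124.1131, (K−S)⁺=0.0000, hold=1.1676 ⇒ V=1.1676 continue  boundary S*=56.8158
step 3: (k=3,j=0): S=49.8782, (K−S)⁺=36.2718, hold=35.9227 ⇒ V=36.2718 exercise | (k=3,j=1): S=64.7183, (K−S)⁺=21.4317, hold=22.6973 ⇒ V=22.6973 continue | (k=3,j=2): S=83.9737, (K−S)⁺=2.1763, hold=10.9108 ⇒ V=10.9108 continue | (k=3,j=3): S=108.9581, (K−S)⁺=0.0000, hold=3.5403 ⇒ V=3.5403 continue  boundary S*=49.8782
step 2: (k=2,j=0): S=56.8158, (K−S)⁺=29.3342, hold=29.5940 ⇒ V=29.5940 continue | (k=2,j=1): S=73.7200, (K−S)⁺=12.4300, hold=16.9348 ⇒ V=16.9348 continue | (k=2,j=2): S=95.6536, (K−S)⁺=0.0000, hold=7.3206 ⇒ V=7.3206 continue  boundary S*=-
step 1: (k=1,j=0): S=64.7183, (K−S)⁺=21.4317, hold=23.3837 ⇒ V=23.3837 continue | (k=1,j=1): S=83.9737, (K−S)⁺=2.1763, hold=12.2407 ⇒ V=12.2407 continue  boundary S*=-
step 0: (k=0,j=0): S=73.7200, (K−S)⁺=12.4300, hold=17.9280 ⇒ V=17.9280 continue  boundary S*=-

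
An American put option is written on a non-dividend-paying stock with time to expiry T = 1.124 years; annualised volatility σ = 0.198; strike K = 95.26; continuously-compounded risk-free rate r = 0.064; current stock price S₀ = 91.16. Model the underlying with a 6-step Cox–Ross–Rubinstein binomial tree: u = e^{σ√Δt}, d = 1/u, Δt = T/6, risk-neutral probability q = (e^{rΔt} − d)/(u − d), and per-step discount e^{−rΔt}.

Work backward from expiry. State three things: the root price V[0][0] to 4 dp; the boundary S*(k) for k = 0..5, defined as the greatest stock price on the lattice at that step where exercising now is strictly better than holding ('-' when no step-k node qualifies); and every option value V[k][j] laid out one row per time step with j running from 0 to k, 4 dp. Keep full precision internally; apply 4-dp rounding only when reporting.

price = 7.4758
boundary = - - 76.8011 83.6731 76.8011 83.6731
tree:
7.4758
11.9661 3.9493
18.4589 6.8926 1.6170
24.7665 11.5869 3.1858 0.3631
30.5560 18.4589 6.1560 0.8146 0.0000
35.8701 24.7665 11.5869 1.8276 0.0000 0.0000
40.7477 30.5560 18.4589 4.1000 0.0000 0.0000 0.0000

Δt=0.18733  u=1.08948  d=0.91787  q=0.54887  discount=0.98808
step 6 (expiry): payoffs max(K−S,0) = 40.7477 30.5560 18.4589 4.1000 0.0000 0.0000 0.0000
step 5: (k=5,j=0): S=59.3899, (K−S)⁺=35.8701, hold=34.7348 ⇒ V=35.8701 exercise | (k=5,j=1): S=70.4935, (K−S)⁺=24.7665, hold=23.6312 ⇒ V=24.7665 exercise | (k=5,j=2): S=83.6731, (K−S)⁺=11.5869, hold=10.4516 ⇒ V=11.5869 exercise | (k=5,j=3): S=99.3168, (K−S)⁺=0.0000, hold=1.8276 ⇒ V=1.8276 continue | (k=5,j=4): S=117.8852, (K−S)⁺=0.0000, hold=0.0000 ⇒ V=0.0000 continue | (k=5,j=5): S=139.9252, (K−S)⁺=0.0000, hold=0.0000 ⇒ V=0.0000 continue  boundary S*=83.6731
step 4: (k=4,j=0): S=64.7040, (K−S)⁺=30.5560, hold=29.4207 ⇒ V=30.5560 exercise | (k=4,j=1): S=76.8011, (K−S)⁺=18.4589, hold=17.3236 ⇒ V=18.4589 exercise | (k=4,j=2): S=91.1600, (K−S)⁺=4.1000, hold=6.1560 ⇒ V=6.1560 continue | (k=4,j=3): S=108.2034, (K−S)⁺=0.0000, hold=0.8146 ⇒ V=0.8146 continue | (k=4,j=4): S=128.4333, (K−S)⁺=0.0000, hold=0.0000 ⇒ V=0.0000 continue  boundary S*=76.8011
step 3: (k=3,j=0): S=70.4935, (K−S)⁺=24.7665, hold=23.6312 ⇒ V=24.7665 exercise | (k=3,j=1): S=83.6731, (K−S)⁺=11.5869, hold=11.5666 ⇒ V=11.5869 exercise | (k=3,j=2): S=99.3168, (K−S)⁺=0.0000, hold=3.1858 ⇒ V=3.1858 continue | (k=3,j=3): S=117.8852, (K−S)⁺=0.0000, hold=0.3631 ⇒ V=0.3631 continue  boundary S*=83.6731
step 2: (k=2,j=0): S=76.8011, (K−S)⁺=18.4589, hold=17.3236 ⇒ V=18.4589 exercise | (k=2,j=1): S=91.1600, (K−S)⁺=4.1000, hold=6.8926 ⇒ V=6.8926 continue | (k=2,j=2): S=108.2034, (K−S)⁺=0.0000, hold=1.6170 ⇒ V=1.6170 continue  boundary S*=76.8011
step 1: (k=1,j=0): S=83.6731, (K−S)⁺=11.5869, hold=11.9661 ⇒ V=11.9661 continue | (k=1,j=1): S=99.3168, (K−S)⁺=0.0000, hold=3.9493 ⇒ V=3.9493 continue  boundary S*=-
step 0: (k=0,j=0): S=91.1600, (K−S)⁺=4.1000, hold=7.4758 ⇒ V=7.4758 continue  boundary S*=-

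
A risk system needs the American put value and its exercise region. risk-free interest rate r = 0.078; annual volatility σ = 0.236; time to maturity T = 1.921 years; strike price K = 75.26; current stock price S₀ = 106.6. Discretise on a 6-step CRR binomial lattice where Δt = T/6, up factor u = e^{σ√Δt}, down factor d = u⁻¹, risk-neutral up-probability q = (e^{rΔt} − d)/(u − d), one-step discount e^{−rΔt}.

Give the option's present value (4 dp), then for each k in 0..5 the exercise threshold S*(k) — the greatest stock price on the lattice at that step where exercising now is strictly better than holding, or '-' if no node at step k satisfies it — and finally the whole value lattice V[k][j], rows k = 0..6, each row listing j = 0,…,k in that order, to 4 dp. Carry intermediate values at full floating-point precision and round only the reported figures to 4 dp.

price = 0.8312
boundary = - - - - 62.4857 54.6747
tree:
0.8312
1.7067 0.1837
3.4382 0.4291 0.0000
6.7499 1.0023 0.0000 0.0000
12.7743 2.3412 0.0000 0.0000 0.0000
20.5853 5.4688 0.0000 0.0000 0.0000 0.0000
27.4199 12.7743 0.0000 0.0000 0.0000 0.0000 0.0000

Δt=0.32017  u=1.14286  d=0.87500  q=0.56107  discount=0.97534
step 6 (expiry): payoffs max(K−S,0) = 27.4199 12.7743 0.0000 0.0000 0.0000 0.0000 0.0000
step 5: (k=5,j=0): S=54.6747, (K−S)⁺=20.5853, hold=18.7291 ⇒ V=20.5853 exercise | (k=5,j=1): S=71.4126, (K−S)⁺=3.8474, hold=5.4688 ⇒ V=5.4688 continue | (k=5,j=2): S=93.2745, (K−S)⁺=0.0000, hold=0.0000 ⇒ V=0.0000 continue | (k=5,j=3): S=121.8292, (K−S)⁺=0.0000, hold=0.0000 ⇒ V=0.0000 continue | (k=5,j=4): S=159.1255, (K−S)⁺=0.0000, hold=0.0000 ⇒ V=0.0000 continue | (k=5,j=5): S=207.8395, (K−S)⁺=0.0000, hold=0.0000 ⇒ V=0.0000 continue  boundary S*=54.6747
step 4: (k=4,j=0): S=62.4857, (K−S)⁺=12.7743, hold=11.8054 ⇒ V=12.7743 exercise | (k=4,j=1): S=81.6148, (K−S)⁺=0.0000, hold=2.3412 ⇒ V=2.3412 continue | (k=4,j=2): S=106.6000, (K−S)⁺=0.0000, hold=0.0000 ⇒ V=0.0000 continue | (k=4,j=3): S=139.2341, (K−S)⁺=0.0000, hold=0.0000 ⇒ V=0.0000 continue | (k=4,j=4): S=181.8586, (K−S)⁺=0.0000, hold=0.0000 ⇒ V=0.0000 continue  boundary S*=62.4857
step 3: (k=3,j=0): S=71.4126, (K−S)⁺=3.8474, hold=6.7499 ⇒ V=6.7499 continue | (k=3,j=1): S=93.2745, (K−S)⁺=0.0000, hold=1.0023 ⇒ V=1.0023 continue | (k=3,j=2): S=121.8292, (K−S)⁺=0.0000, hold=0.0000 ⇒ V=0.0000 continue | (k=3,j=3): S=159.1255, (K−S)⁺=0.0000, hold=0.0000 ⇒ V=0.0000 continue  boundary S*=-
step 2: (k=2,j=0): S=81.6148, (K−S)⁺=0.0000, hold=3.4382 ⇒ V=3.4382 continue | (k=2,j=1): S=106.6000, (K−S)⁺=0.0000, hold=0.4291 ⇒ V=0.4291 continue | (k=2,j=2): S=139.2341, (K−S)⁺=0.0000, hold=0.0000 ⇒ V=0.0000 continue  boundary S*=-
step 1: (k=1,j=0): S=93.2745, (K−S)⁺=0.0000, hold=1.7067 ⇒ V=1.7067 continue | (k=1,j=1): S=121.8292, (K−S)⁺=0.0000, hold=0.1837 ⇒ V=0.1837 continue  boundary S*=-
step 0: (k=0,j=0): S=106.6000, (K−S)⁺=0.0000, hold=0.8312 ⇒ V=0.8312 continue  boundary S*=-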